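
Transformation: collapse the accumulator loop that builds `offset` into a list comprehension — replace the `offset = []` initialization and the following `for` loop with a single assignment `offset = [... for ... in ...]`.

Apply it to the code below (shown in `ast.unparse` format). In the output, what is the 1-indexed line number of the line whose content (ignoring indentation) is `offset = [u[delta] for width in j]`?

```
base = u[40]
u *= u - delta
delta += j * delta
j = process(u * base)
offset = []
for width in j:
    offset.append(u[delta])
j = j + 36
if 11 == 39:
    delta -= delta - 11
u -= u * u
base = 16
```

5

Transformed code:
base = u[40]
u *= u - delta
delta += j * delta
j = process(u * base)
offset = [u[delta] for width in j]
j = j + 36
if 11 == 39:
    delta -= delta - 11
u -= u * u
base = 16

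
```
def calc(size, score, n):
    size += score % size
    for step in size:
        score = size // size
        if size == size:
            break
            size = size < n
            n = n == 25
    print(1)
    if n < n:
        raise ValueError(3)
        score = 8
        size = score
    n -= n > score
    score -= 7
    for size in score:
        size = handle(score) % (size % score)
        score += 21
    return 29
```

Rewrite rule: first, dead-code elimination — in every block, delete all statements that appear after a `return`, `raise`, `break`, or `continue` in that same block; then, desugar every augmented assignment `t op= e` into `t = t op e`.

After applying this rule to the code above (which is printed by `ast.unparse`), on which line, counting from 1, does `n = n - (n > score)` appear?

10

Transformed code:
def calc(size, score, n):
    size = size + score % size
    for step in size:
        score = size // size
        if size == size:
            break
    print(1)
    if n < n:
        raise ValueError(3)
    n = n - (n > score)
    score = score - 7
    for size in score:
        size = handle(score) % (size % score)
        score = score + 21
    return 29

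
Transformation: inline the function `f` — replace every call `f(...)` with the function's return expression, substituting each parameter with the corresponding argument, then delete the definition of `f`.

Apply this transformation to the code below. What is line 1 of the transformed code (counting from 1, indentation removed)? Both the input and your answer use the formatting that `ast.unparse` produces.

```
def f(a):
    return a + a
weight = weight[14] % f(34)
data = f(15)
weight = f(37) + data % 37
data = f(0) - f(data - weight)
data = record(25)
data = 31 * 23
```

Transformed code:
weight = weight[14] % (34 + 34)
data = 15 + 15
weight = 37 + 37 + data % 37
data = 0 + 0 - (data - weight + (data - weight))
data = record(25)
data = 31 * 23

weight = weight[14] % (34 + 34)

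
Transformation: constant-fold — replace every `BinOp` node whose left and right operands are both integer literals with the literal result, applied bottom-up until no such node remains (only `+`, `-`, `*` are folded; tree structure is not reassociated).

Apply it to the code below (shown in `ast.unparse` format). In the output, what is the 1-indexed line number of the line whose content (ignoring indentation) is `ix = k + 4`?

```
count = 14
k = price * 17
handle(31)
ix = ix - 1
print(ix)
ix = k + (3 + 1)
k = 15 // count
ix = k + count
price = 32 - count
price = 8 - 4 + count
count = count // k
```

6

Transformed code:
count = 14
k = price * 17
handle(31)
ix = ix - 1
print(ix)
ix = k + 4
k = 15 // count
ix = k + count
price = 32 - count
price = 4 + count
count = count // k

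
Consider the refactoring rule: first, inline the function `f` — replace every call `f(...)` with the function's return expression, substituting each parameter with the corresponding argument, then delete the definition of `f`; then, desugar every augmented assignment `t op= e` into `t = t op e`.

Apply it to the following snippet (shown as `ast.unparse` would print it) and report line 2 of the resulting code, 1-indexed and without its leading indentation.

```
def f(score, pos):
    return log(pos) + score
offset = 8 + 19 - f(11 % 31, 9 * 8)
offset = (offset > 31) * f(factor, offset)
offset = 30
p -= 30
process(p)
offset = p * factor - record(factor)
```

Transformed code:
offset = 8 + 19 - (log(9 * 8) + 11 % 31)
offset = (offset > 31) * (log(offset) + factor)
offset = 30
p = p - 30
process(p)
offset = p * factor - record(factor)

offset = (offset > 31) * (log(offset) + factor)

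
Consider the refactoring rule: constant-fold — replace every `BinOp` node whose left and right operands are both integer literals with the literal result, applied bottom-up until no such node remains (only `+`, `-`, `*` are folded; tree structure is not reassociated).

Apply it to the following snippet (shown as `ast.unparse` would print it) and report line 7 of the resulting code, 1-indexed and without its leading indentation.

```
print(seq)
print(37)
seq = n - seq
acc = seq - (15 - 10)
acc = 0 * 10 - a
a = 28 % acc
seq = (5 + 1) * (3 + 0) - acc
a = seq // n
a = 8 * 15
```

Transformed code:
print(seq)
print(37)
seq = n - seq
acc = seq - 5
acc = 0 - a
a = 28 % acc
seq = 18 - acc
a = seq // n
a = 120

seq = 18 - acc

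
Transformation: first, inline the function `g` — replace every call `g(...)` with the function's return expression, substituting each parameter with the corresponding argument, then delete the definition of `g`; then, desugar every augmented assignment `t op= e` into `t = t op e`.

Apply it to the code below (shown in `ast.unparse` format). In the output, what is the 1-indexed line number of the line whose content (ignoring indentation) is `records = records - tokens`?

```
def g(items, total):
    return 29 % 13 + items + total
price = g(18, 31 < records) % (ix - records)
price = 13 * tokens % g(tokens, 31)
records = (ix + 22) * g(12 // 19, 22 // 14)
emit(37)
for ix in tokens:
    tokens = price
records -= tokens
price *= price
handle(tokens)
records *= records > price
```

Transformed code:
price = (29 % 13 + 18 + (31 < records)) % (ix - records)
price = 13 * tokens % (29 % 13 + tokens + 31)
records = (ix + 22) * (29 % 13 + 12 // 19 + 22 // 14)
emit(37)
for ix in tokens:
    tokens = price
records = records - tokens
price = price * price
handle(tokens)
records = records * (records > price)

7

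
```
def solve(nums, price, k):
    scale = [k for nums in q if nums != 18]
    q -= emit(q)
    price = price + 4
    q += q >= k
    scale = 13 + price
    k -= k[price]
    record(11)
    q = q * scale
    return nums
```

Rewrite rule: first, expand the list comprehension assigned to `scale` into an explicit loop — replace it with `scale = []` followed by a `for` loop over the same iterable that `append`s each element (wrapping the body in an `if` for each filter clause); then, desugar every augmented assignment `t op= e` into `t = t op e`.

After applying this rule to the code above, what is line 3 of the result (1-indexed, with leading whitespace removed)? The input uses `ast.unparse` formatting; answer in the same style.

for nums in q:

Transformed code:
def solve(nums, price, k):
    scale = []
    for nums in q:
        if nums != 18:
            scale.append(k)
    q = q - emit(q)
    price = price + 4
    q = q + (q >= k)
    scale = 13 + price
    k = k - k[price]
    record(11)
    q = q * scale
    return nums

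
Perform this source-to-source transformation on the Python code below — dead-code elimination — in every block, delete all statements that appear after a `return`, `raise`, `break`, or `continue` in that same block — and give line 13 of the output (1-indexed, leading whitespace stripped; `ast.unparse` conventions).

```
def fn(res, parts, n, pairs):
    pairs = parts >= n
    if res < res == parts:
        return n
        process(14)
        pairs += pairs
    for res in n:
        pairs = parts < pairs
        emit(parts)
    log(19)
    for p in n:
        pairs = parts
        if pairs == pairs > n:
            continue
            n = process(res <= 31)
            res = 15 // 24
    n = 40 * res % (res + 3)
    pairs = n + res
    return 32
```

n = 40 * res % (res + 3)

Transformed code:
def fn(res, parts, n, pairs):
    pairs = parts >= n
    if res < res == parts:
        return n
    for res in n:
        pairs = parts < pairs
        emit(parts)
    log(19)
    for p in n:
        pairs = parts
        if pairs == pairs > n:
            continue
    n = 40 * res % (res + 3)
    pairs = n + res
    return 32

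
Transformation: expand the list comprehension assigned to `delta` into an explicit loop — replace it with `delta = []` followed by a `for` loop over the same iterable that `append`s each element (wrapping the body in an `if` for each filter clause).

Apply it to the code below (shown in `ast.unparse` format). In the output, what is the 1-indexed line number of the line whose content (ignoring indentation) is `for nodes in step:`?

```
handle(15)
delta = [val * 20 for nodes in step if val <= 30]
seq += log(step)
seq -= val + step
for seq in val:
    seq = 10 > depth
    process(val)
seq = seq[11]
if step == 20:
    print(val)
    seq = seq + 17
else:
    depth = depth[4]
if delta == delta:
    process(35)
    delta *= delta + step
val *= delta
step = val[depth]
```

3

Transformed code:
handle(15)
delta = []
for nodes in step:
    if val <= 30:
        delta.append(val * 20)
seq += log(step)
seq -= val + step
for seq in val:
    seq = 10 > depth
    process(val)
seq = seq[11]
if step == 20:
    print(val)
    seq = seq + 17
else:
    depth = depth[4]
if delta == delta:
    process(35)
    delta *= delta + step
val *= delta
step = val[depth]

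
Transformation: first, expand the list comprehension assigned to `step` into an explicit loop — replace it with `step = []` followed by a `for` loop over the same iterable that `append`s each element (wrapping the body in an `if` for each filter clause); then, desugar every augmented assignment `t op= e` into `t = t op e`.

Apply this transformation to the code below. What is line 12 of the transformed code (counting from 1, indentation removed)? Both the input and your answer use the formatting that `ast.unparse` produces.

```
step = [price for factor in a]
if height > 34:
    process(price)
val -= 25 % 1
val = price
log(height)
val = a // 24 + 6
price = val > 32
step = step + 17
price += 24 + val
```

price = price + (24 + val)

Transformed code:
step = []
for factor in a:
    step.append(price)
if height > 34:
    process(price)
val = val - 25 % 1
val = price
log(height)
val = a // 24 + 6
price = val > 32
step = step + 17
price = price + (24 + val)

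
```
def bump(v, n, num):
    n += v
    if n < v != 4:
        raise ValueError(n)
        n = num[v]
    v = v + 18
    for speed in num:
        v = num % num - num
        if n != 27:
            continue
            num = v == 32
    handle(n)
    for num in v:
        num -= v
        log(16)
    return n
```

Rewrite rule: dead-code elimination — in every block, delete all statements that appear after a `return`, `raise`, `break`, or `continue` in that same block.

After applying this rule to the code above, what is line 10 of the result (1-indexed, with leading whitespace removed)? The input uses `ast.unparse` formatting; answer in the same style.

handle(n)

Transformed code:
def bump(v, n, num):
    n += v
    if n < v != 4:
        raise ValueError(n)
    v = v + 18
    for speed in num:
        v = num % num - num
        if n != 27:
            continue
    handle(n)
    for num in v:
        num -= v
        log(16)
    return n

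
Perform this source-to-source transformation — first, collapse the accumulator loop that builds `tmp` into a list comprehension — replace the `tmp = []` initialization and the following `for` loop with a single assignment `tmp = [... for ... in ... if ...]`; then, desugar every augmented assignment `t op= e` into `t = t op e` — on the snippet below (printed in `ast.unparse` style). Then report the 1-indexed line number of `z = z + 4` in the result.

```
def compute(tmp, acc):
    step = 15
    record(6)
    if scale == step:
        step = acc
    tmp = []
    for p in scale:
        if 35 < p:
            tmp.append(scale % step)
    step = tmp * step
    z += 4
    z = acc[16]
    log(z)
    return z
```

8

Transformed code:
def compute(tmp, acc):
    step = 15
    record(6)
    if scale == step:
        step = acc
    tmp = [scale % step for p in scale if 35 < p]
    step = tmp * step
    z = z + 4
    z = acc[16]
    log(z)
    return z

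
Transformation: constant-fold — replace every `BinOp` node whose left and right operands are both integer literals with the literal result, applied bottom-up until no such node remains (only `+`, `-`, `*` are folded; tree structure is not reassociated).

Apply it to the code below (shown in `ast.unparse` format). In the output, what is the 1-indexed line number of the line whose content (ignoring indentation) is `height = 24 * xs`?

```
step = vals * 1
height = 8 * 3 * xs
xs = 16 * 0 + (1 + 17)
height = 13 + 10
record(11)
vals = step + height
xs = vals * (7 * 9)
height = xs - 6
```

Transformed code:
step = vals * 1
height = 24 * xs
xs = 18
height = 23
record(11)
vals = step + height
xs = vals * 63
height = xs - 6

2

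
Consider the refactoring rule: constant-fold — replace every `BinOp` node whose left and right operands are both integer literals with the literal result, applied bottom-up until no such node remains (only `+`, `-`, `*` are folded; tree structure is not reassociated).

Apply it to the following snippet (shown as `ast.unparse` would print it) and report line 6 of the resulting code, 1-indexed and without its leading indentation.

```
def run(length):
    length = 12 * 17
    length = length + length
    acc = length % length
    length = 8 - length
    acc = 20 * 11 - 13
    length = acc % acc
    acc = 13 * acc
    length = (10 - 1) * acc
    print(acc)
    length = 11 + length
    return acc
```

acc = 207

Transformed code:
def run(length):
    length = 204
    length = length + length
    acc = length % length
    length = 8 - length
    acc = 207
    length = acc % acc
    acc = 13 * acc
    length = 9 * acc
    print(acc)
    length = 11 + length
    return acc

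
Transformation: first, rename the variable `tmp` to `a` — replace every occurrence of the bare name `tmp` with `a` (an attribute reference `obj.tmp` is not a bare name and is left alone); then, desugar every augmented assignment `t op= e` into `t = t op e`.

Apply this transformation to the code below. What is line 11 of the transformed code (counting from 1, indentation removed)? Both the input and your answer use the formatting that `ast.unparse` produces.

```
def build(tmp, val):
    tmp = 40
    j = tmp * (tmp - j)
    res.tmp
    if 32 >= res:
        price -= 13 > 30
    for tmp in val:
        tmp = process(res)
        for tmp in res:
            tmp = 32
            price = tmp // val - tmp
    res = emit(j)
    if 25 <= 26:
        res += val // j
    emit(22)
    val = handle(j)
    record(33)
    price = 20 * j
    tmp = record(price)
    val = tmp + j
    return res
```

price = a // val - a

Transformed code:
def build(a, val):
    a = 40
    j = a * (a - j)
    res.tmp
    if 32 >= res:
        price = price - (13 > 30)
    for a in val:
        a = process(res)
        for a in res:
            a = 32
            price = a // val - a
    res = emit(j)
    if 25 <= 26:
        res = res + val // j
    emit(22)
    val = handle(j)
    record(33)
    price = 20 * j
    a = record(price)
    val = a + j
    return res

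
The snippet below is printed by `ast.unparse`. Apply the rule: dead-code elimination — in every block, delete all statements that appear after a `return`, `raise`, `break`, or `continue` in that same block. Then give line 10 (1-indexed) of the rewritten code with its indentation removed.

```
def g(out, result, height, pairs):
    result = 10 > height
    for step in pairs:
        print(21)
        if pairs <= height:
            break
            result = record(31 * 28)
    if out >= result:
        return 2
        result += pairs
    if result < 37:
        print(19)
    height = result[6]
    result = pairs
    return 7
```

print(19)

Transformed code:
def g(out, result, height, pairs):
    result = 10 > height
    for step in pairs:
        print(21)
        if pairs <= height:
            break
    if out >= result:
        return 2
    if result < 37:
        print(19)
    height = result[6]
    result = pairs
    return 7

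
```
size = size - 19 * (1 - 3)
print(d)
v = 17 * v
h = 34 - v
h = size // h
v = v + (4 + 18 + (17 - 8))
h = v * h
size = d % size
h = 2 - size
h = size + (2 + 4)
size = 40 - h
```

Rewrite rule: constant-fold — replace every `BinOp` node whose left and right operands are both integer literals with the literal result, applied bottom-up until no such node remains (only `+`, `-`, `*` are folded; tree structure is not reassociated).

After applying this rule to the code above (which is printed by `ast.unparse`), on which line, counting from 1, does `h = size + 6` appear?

10

Transformed code:
size = size - -38
print(d)
v = 17 * v
h = 34 - v
h = size // h
v = v + 31
h = v * h
size = d % size
h = 2 - size
h = size + 6
size = 40 - h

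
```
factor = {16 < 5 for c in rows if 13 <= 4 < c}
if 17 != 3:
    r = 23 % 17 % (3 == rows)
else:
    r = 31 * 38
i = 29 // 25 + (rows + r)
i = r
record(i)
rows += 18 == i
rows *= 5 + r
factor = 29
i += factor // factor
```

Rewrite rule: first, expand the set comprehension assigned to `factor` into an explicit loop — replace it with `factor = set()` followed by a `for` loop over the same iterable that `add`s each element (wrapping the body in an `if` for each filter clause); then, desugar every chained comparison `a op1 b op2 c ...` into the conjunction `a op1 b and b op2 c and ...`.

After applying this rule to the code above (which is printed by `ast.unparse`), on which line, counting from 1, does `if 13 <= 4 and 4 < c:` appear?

3

Transformed code:
factor = set()
for c in rows:
    if 13 <= 4 and 4 < c:
        factor.add(16 < 5)
if 17 != 3:
    r = 23 % 17 % (3 == rows)
else:
    r = 31 * 38
i = 29 // 25 + (rows + r)
i = r
record(i)
rows += 18 == i
rows *= 5 + r
factor = 29
i += factor // factor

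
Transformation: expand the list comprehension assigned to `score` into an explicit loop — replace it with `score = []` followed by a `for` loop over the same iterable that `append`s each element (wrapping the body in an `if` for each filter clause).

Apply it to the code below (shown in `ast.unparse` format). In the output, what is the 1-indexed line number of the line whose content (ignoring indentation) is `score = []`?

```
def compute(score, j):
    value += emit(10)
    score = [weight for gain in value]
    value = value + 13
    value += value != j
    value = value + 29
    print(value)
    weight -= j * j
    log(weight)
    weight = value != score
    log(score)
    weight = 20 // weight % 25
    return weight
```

3

Transformed code:
def compute(score, j):
    value += emit(10)
    score = []
    for gain in value:
        score.append(weight)
    value = value + 13
    value += value != j
    value = value + 29
    print(value)
    weight -= j * j
    log(weight)
    weight = value != score
    log(score)
    weight = 20 // weight % 25
    return weight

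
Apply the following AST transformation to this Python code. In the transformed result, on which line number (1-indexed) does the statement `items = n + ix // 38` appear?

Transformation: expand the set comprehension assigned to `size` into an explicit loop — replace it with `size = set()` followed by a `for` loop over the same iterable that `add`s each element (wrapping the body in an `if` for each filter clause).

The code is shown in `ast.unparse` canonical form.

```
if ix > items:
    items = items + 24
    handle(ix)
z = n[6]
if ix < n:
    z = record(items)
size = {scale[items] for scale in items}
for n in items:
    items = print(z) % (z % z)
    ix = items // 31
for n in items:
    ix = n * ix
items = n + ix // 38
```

15

Transformed code:
if ix > items:
    items = items + 24
    handle(ix)
z = n[6]
if ix < n:
    z = record(items)
size = set()
for scale in items:
    size.add(scale[items])
for n in items:
    items = print(z) % (z % z)
    ix = items // 31
for n in items:
    ix = n * ix
items = n + ix // 38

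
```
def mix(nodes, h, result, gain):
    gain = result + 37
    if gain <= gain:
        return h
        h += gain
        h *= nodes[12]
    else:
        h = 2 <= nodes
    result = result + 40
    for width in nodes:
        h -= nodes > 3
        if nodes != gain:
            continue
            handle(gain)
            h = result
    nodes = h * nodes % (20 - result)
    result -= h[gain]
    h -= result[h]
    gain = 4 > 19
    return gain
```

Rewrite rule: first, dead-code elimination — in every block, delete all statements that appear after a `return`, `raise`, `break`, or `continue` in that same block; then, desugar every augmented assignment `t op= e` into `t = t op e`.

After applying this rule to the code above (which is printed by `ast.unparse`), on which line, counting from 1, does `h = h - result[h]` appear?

14

Transformed code:
def mix(nodes, h, result, gain):
    gain = result + 37
    if gain <= gain:
        return h
    else:
        h = 2 <= nodes
    result = result + 40
    for width in nodes:
        h = h - (nodes > 3)
        if nodes != gain:
            continue
    nodes = h * nodes % (20 - result)
    result = result - h[gain]
    h = h - result[h]
    gain = 4 > 19
    return gain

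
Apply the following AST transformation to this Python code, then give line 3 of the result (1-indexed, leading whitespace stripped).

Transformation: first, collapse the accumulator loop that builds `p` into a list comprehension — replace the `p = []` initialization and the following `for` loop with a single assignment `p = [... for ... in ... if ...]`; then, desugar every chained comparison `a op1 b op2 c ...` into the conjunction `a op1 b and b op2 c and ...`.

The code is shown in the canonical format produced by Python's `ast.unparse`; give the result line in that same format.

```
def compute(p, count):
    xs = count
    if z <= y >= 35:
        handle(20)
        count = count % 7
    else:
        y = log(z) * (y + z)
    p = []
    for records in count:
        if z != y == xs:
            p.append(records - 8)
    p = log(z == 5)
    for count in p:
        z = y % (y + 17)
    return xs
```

Transformed code:
def compute(p, count):
    xs = count
    if z <= y and y >= 35:
        handle(20)
        count = count % 7
    else:
        y = log(z) * (y + z)
    p = [records - 8 for records in count if z != y and y == xs]
    p = log(z == 5)
    for count in p:
        z = y % (y + 17)
    return xs

if z <= y and y >= 35:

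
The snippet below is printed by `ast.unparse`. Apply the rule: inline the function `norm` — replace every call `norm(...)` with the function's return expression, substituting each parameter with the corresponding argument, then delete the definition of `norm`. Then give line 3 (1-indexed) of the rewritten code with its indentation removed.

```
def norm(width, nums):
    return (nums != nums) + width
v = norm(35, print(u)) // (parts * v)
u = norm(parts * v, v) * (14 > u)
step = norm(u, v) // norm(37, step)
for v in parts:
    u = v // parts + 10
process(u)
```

step = ((v != v) + u) // ((step != step) + 37)

Transformed code:
v = ((print(u) != print(u)) + 35) // (parts * v)
u = ((v != v) + parts * v) * (14 > u)
step = ((v != v) + u) // ((step != step) + 37)
for v in parts:
    u = v // parts + 10
process(u)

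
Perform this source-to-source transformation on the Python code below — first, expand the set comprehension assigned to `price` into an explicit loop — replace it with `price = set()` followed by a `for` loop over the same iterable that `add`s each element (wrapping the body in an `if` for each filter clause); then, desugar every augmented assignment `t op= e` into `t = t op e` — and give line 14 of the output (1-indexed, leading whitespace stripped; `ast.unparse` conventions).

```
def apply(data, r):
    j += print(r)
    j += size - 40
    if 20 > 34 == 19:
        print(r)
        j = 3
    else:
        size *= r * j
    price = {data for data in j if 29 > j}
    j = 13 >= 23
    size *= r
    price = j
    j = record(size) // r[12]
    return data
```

Transformed code:
def apply(data, r):
    j = j + print(r)
    j = j + (size - 40)
    if 20 > 34 == 19:
        print(r)
        j = 3
    else:
        size = size * (r * j)
    price = set()
    for data in j:
        if 29 > j:
            price.add(data)
    j = 13 >= 23
    size = size * r
    price = j
    j = record(size) // r[12]
    return data

size = size * r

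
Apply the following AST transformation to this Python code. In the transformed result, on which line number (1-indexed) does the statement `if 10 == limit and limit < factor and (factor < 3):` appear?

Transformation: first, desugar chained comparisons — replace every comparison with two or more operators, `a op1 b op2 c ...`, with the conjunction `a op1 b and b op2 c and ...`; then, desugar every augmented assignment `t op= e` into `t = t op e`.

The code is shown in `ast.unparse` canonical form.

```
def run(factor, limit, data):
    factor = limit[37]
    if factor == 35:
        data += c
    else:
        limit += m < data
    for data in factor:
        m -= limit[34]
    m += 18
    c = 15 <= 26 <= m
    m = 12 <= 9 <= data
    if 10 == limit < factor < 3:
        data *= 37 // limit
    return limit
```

Transformed code:
def run(factor, limit, data):
    factor = limit[37]
    if factor == 35:
        data = data + c
    else:
        limit = limit + (m < data)
    for data in factor:
        m = m - limit[34]
    m = m + 18
    c = 15 <= 26 and 26 <= m
    m = 12 <= 9 and 9 <= data
    if 10 == limit and limit < factor and (factor < 3):
        data = data * (37 // limit)
    return limit

12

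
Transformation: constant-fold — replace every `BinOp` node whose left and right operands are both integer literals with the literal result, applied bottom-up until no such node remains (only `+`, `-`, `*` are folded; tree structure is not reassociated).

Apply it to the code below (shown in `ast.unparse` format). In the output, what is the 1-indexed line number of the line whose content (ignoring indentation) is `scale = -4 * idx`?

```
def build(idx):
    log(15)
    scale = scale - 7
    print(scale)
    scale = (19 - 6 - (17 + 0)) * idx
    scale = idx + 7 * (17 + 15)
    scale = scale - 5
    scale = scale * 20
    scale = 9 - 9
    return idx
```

5

Transformed code:
def build(idx):
    log(15)
    scale = scale - 7
    print(scale)
    scale = -4 * idx
    scale = idx + 224
    scale = scale - 5
    scale = scale * 20
    scale = 0
    return idx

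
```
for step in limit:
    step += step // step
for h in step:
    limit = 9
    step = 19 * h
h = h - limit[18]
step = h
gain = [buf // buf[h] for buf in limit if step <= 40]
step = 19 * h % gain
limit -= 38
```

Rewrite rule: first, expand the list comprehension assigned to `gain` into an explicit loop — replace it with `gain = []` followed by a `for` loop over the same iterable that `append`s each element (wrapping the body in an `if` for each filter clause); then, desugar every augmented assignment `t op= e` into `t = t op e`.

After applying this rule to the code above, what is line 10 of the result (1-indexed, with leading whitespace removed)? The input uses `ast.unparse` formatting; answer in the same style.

if step <= 40:

Transformed code:
for step in limit:
    step = step + step // step
for h in step:
    limit = 9
    step = 19 * h
h = h - limit[18]
step = h
gain = []
for buf in limit:
    if step <= 40:
        gain.append(buf // buf[h])
step = 19 * h % gain
limit = limit - 38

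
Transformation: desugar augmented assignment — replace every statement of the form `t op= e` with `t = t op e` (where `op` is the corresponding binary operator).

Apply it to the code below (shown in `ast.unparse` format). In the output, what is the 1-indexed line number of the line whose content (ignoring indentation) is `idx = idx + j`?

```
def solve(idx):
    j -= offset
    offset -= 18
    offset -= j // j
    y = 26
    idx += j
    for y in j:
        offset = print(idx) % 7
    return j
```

6

Transformed code:
def solve(idx):
    j = j - offset
    offset = offset - 18
    offset = offset - j // j
    y = 26
    idx = idx + j
    for y in j:
        offset = print(idx) % 7
    return j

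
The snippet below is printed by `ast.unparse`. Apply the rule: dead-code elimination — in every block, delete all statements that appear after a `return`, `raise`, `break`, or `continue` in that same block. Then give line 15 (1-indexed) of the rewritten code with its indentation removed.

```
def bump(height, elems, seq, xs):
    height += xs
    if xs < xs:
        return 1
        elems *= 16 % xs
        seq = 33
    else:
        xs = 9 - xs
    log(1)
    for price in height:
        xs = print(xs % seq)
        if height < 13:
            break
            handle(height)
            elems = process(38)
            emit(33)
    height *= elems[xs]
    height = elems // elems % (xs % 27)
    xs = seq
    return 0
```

return 0

Transformed code:
def bump(height, elems, seq, xs):
    height += xs
    if xs < xs:
        return 1
    else:
        xs = 9 - xs
    log(1)
    for price in height:
        xs = print(xs % seq)
        if height < 13:
            break
    height *= elems[xs]
    height = elems // elems % (xs % 27)
    xs = seq
    return 0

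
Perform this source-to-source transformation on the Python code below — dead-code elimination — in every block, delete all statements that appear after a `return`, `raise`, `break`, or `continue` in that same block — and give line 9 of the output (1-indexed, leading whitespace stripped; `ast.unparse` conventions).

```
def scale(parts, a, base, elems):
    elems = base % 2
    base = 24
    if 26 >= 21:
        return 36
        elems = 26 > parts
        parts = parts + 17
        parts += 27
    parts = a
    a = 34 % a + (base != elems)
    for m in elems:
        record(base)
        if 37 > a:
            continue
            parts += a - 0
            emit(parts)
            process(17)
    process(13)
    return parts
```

record(base)

Transformed code:
def scale(parts, a, base, elems):
    elems = base % 2
    base = 24
    if 26 >= 21:
        return 36
    parts = a
    a = 34 % a + (base != elems)
    for m in elems:
        record(base)
        if 37 > a:
            continue
    process(13)
    return parts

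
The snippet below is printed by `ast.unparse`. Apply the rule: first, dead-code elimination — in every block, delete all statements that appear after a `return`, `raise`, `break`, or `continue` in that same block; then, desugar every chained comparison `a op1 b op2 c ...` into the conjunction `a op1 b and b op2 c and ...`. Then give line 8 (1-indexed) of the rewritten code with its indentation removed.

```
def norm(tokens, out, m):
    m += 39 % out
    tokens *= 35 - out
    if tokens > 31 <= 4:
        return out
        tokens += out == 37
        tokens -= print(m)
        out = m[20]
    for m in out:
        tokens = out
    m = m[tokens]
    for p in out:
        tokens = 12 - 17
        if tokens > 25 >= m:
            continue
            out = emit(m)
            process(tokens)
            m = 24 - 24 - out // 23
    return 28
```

m = m[tokens]

Transformed code:
def norm(tokens, out, m):
    m += 39 % out
    tokens *= 35 - out
    if tokens > 31 and 31 <= 4:
        return out
    for m in out:
        tokens = out
    m = m[tokens]
    for p in out:
        tokens = 12 - 17
        if tokens > 25 and 25 >= m:
            continue
    return 28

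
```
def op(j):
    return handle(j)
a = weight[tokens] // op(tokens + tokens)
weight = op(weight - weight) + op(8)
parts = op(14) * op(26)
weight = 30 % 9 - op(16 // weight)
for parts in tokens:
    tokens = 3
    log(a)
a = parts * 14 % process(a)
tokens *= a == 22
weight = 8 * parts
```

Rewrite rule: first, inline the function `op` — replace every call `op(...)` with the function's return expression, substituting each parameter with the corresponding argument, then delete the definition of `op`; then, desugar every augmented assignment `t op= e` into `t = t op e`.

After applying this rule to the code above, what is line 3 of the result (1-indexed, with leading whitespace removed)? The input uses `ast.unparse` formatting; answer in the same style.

parts = handle(14) * handle(26)

Transformed code:
a = weight[tokens] // handle(tokens + tokens)
weight = handle(weight - weight) + handle(8)
parts = handle(14) * handle(26)
weight = 30 % 9 - handle(16 // weight)
for parts in tokens:
    tokens = 3
    log(a)
a = parts * 14 % process(a)
tokens = tokens * (a == 22)
weight = 8 * parts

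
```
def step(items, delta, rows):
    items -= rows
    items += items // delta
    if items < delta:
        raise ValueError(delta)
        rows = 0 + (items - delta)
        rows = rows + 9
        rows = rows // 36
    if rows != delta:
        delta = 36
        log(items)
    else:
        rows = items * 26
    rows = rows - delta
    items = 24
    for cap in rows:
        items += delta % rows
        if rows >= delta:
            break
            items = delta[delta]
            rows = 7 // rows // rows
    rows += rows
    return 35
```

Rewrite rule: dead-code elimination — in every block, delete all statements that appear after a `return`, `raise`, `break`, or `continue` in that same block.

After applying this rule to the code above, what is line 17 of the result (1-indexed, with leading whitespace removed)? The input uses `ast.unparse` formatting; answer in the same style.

Transformed code:
def step(items, delta, rows):
    items -= rows
    items += items // delta
    if items < delta:
        raise ValueError(delta)
    if rows != delta:
        delta = 36
        log(items)
    else:
        rows = items * 26
    rows = rows - delta
    items = 24
    for cap in rows:
        items += delta % rows
        if rows >= delta:
            break
    rows += rows
    return 35

rows += rows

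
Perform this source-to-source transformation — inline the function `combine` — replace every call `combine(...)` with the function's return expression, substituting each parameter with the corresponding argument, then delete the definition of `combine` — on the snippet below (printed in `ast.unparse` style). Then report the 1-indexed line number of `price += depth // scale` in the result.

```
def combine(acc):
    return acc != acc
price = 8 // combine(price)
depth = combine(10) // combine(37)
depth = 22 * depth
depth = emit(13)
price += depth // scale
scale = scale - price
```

5

Transformed code:
price = 8 // (price != price)
depth = (10 != 10) // (37 != 37)
depth = 22 * depth
depth = emit(13)
price += depth // scale
scale = scale - price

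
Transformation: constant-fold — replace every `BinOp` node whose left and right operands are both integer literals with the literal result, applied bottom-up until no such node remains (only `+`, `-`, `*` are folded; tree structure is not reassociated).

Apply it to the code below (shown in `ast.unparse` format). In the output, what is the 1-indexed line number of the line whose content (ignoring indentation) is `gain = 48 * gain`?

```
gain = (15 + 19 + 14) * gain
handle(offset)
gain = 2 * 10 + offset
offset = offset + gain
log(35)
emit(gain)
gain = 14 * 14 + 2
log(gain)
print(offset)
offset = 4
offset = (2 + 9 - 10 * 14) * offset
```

1

Transformed code:
gain = 48 * gain
handle(offset)
gain = 20 + offset
offset = offset + gain
log(35)
emit(gain)
gain = 198
log(gain)
print(offset)
offset = 4
offset = -129 * offset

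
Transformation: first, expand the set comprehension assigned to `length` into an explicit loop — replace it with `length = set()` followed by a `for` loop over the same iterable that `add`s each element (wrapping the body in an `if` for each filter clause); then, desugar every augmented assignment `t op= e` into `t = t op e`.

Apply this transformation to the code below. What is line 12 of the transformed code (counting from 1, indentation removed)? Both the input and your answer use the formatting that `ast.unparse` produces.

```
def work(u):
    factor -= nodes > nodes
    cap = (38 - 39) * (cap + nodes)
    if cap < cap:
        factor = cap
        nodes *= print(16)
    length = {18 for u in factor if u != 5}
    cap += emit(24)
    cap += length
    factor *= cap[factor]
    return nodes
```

Transformed code:
def work(u):
    factor = factor - (nodes > nodes)
    cap = (38 - 39) * (cap + nodes)
    if cap < cap:
        factor = cap
        nodes = nodes * print(16)
    length = set()
    for u in factor:
        if u != 5:
            length.add(18)
    cap = cap + emit(24)
    cap = cap + length
    factor = factor * cap[factor]
    return nodes

cap = cap + length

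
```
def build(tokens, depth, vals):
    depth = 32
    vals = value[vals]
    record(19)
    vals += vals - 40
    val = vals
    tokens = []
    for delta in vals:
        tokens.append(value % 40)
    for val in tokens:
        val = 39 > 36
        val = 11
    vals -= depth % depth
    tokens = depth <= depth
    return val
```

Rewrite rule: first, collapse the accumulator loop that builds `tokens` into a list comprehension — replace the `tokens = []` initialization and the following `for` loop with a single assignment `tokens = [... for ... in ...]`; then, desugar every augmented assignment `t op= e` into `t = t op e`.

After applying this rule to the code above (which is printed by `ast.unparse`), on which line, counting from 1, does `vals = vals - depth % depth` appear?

Transformed code:
def build(tokens, depth, vals):
    depth = 32
    vals = value[vals]
    record(19)
    vals = vals + (vals - 40)
    val = vals
    tokens = [value % 40 for delta in vals]
    for val in tokens:
        val = 39 > 36
        val = 11
    vals = vals - depth % depth
    tokens = depth <= depth
    return val

11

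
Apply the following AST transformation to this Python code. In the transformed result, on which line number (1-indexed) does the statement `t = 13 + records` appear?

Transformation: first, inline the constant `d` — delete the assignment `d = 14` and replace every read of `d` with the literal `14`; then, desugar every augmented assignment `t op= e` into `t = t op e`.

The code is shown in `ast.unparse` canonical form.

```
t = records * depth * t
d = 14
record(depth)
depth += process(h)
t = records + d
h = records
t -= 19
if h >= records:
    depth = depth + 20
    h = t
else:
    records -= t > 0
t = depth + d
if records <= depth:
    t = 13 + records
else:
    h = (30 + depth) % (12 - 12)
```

Transformed code:
t = records * depth * t
record(depth)
depth = depth + process(h)
t = records + 14
h = records
t = t - 19
if h >= records:
    depth = depth + 20
    h = t
else:
    records = records - (t > 0)
t = depth + 14
if records <= depth:
    t = 13 + records
else:
    h = (30 + depth) % (12 - 12)

14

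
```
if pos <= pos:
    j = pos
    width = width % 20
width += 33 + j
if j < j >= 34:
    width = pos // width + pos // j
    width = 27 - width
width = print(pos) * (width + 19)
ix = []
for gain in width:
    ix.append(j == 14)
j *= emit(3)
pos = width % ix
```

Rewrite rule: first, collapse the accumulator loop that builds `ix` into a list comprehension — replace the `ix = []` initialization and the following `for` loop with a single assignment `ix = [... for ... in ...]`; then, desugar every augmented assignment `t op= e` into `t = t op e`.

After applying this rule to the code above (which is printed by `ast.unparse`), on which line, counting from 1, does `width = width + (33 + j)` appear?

4

Transformed code:
if pos <= pos:
    j = pos
    width = width % 20
width = width + (33 + j)
if j < j >= 34:
    width = pos // width + pos // j
    width = 27 - width
width = print(pos) * (width + 19)
ix = [j == 14 for gain in width]
j = j * emit(3)
pos = width % ix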